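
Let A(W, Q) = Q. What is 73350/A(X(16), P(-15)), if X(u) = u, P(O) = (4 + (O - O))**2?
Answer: 36675/8 ≈ 4584.4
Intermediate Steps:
P(O) = 16 (P(O) = (4 + 0)**2 = 4**2 = 16)
73350/A(X(16), P(-15)) = 73350/16 = 73350*(1/16) = 36675/8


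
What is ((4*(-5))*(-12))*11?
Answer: 2640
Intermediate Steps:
((4*(-5))*(-12))*11 = -20*(-12)*11 = 240*11 = 2640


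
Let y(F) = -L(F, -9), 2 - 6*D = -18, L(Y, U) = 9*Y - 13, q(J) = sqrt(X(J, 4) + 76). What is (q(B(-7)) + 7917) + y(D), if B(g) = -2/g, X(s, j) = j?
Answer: 7900 + 4*sqrt(5) ≈ 7908.9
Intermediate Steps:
q(J) = 4*sqrt(5) (q(J) = sqrt(4 + 76) = sqrt(80) = 4*sqrt(5))
L(Y, U) = -13 + 9*Y
D = 10/3 (D = 1/3 - 1/6*(-18) = 1/3 + 3 = 10/3 ≈ 3.3333)
y(F) = 13 - 9*F (y(F) = -(-13 + 9*F) = 13 - 9*F)
(q(B(-7)) + 7917) + y(D) = (4*sqrt(5) + 7917) + (13 - 9*10/3) = (7917 + 4*sqrt(5)) + (13 - 30) = (7917 + 4*sqrt(5)) - 17 = 7900 + 4*sqrt(5)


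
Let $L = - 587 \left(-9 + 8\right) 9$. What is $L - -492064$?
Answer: $497347$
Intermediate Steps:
$L = 5283$ ($L = - 587 \left(\left(-1\right) 9\right) = \left(-587\right) \left(-9\right) = 5283$)
$L - -492064 = 5283 - -492064 = 5283 + 492064 = 497347$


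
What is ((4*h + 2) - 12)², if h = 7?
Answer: 324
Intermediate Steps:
((4*h + 2) - 12)² = ((4*7 + 2) - 12)² = ((28 + 2) - 12)² = (30 - 12)² = 18² = 324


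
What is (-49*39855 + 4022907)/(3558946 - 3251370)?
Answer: 517503/76894 ≈ 6.7301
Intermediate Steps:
(-49*39855 + 4022907)/(3558946 - 3251370) = (-1952895 + 4022907)/307576 = 2070012*(1/307576) = 517503/76894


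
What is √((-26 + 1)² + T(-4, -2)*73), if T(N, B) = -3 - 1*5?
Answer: √41 ≈ 6.4031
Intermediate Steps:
T(N, B) = -8 (T(N, B) = -3 - 5 = -8)
√((-26 + 1)² + T(-4, -2)*73) = √((-26 + 1)² - 8*73) = √((-25)² - 584) = √(625 - 584) = √41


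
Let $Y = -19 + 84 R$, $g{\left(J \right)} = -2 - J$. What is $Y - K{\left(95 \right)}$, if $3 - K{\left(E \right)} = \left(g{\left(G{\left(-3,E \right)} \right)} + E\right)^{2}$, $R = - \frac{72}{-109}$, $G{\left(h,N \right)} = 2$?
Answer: $\frac{906279}{109} \approx 8314.5$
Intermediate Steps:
$R = \frac{72}{109}$ ($R = - \frac{72 \left(-1\right)}{109} = \left(-1\right) \left(- \frac{72}{109}\right) = \frac{72}{109} \approx 0.66055$)
$K{\left(E \right)} = 3 - \left(-4 + E\right)^{2}$ ($K{\left(E \right)} = 3 - \left(\left(-2 - 2\right) + E\right)^{2} = 3 - \left(-4 + E\right)^{2}$)
$Y = \frac{3977}{109}$ ($Y = -19 + 84 \cdot \frac{72}{109} = -19 + \frac{6048}{109} = \frac{3977}{109} \approx 36.486$)
$Y - K{\left(95 \right)} = \frac{3977}{109} - \left(3 - \left(-4 + 95\right)^{2}\right) = \frac{3977}{109} - \left(3 - 91^{2}\right) = \frac{3977}{109} - \left(3 - 8281\right) = \frac{3977}{109} - -8278 = \frac{3977}{109} + 8278 = \frac{906279}{109}$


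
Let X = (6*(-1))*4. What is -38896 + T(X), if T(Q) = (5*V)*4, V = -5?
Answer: -38996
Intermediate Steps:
X = -24 (X = -6*4 = -24)
T(Q) = -100 (T(Q) = (5*(-5))*4 = -25*4 = -100)
-38896 + T(X) = -38896 - 100 = -38996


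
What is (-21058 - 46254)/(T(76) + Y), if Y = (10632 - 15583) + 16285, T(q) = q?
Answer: -4808/815 ≈ -5.8994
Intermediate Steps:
Y = 11334 (Y = -4951 + 16285 = 11334)
(-21058 - 46254)/(T(76) + Y) = (-21058 - 46254)/(76 + 11334) = -67312/11410 = -67312*1/11410 = -4808/815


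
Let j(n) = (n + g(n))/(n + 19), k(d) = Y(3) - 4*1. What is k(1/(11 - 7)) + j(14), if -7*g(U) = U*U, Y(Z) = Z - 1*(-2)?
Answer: 19/33 ≈ 0.57576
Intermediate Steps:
Y(Z) = 2 + Z (Y(Z) = Z + 2 = 2 + Z)
k(d) = 1 (k(d) = (2 + 3) - 4*1 = 5 - 4 = 1)
g(U) = -U²/7 (g(U) = -U*U/7 = -U²/7)
j(n) = (n - n²/7)/(19 + n) (j(n) = (n - n²/7)/(n + 19) = (n - n²/7)/(19 + n))
k(1/(11 - 7)) + j(14) = 1 + (⅐)*14*(7 - 1*14)/(19 + 14) = 1 + (⅐)*14*(7 - 14)/33 = 1 + (⅐)*14*(1/33)*(-7) = 1 - 14/33 = 19/33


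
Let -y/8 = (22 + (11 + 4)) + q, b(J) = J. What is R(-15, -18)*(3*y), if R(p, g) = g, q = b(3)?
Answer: 17280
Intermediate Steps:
q = 3
y = -320 (y = -8*((22 + (11 + 4)) + 3) = -8*((22 + 15) + 3) = -8*(37 + 3) = -8*40 = -320)
R(-15, -18)*(3*y) = -54*(-320) = -18*(-960) = 17280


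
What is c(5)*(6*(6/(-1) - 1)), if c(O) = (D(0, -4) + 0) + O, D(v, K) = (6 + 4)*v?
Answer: -210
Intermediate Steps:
D(v, K) = 10*v
c(O) = O (c(O) = (10*0 + 0) + O = (0 + 0) + O = 0 + O = O)
c(5)*(6*(6/(-1) - 1)) = 5*(6*(6/(-1) - 1)) = 5*(6*(6*(-1) - 1)) = 5*(6*(-6 - 1)) = 5*(6*(-7)) = 5*(-42) = -210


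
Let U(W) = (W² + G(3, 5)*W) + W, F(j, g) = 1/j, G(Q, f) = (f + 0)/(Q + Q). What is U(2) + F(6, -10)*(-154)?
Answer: -18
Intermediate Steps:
G(Q, f) = f/(2*Q) (G(Q, f) = f/((2*Q)) = f*(1/(2*Q)) = f/(2*Q))
U(W) = W² + 11*W/6 (U(W) = (W² + ((½)*5/3)*W) + W = (W² + ((½)*5*(⅓))*W) + W = (W² + 5*W/6) + W = W² + 11*W/6)
U(2) + F(6, -10)*(-154) = (⅙)*2*(11 + 6*2) - 154/6 = (⅙)*2*(11 + 12) + (⅙)*(-154) = (⅙)*2*23 - 77/3 = 23/3 - 77/3 = -18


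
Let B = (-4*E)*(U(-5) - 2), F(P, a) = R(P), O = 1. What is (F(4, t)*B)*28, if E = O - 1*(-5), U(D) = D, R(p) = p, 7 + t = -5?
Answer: 18816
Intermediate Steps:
t = -12 (t = -7 - 5 = -12)
F(P, a) = P
E = 6 (E = 1 - 1*(-5) = 1 + 5 = 6)
B = 168 (B = (-4*6)*(-5 - 2) = -24*(-7) = 168)
(F(4, t)*B)*28 = (4*168)*28 = 672*28 = 18816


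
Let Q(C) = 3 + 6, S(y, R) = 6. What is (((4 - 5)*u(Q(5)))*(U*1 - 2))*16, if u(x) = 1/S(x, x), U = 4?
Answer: -16/3 ≈ -5.3333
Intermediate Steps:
Q(C) = 9
u(x) = ⅙ (u(x) = 1/6 = 1*(⅙) = ⅙)
(((4 - 5)*u(Q(5)))*(U*1 - 2))*16 = (((4 - 5)*(⅙))*(4*1 - 2))*16 = ((-1*⅙)*(4 - 2))*16 = -⅙*2*16 = -⅓*16 = -16/3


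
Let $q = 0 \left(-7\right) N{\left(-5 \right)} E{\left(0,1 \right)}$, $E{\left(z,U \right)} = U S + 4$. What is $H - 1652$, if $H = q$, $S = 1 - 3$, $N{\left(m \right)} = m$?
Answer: $-1652$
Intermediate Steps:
$S = -2$ ($S = 1 - 3 = -2$)
$E{\left(z,U \right)} = 4 - 2 U$ ($E{\left(z,U \right)} = U \left(-2\right) + 4 = - 2 U + 4 = 4 - 2 U$)
$q = 0$ ($q = 0 \left(-7\right) \left(-5\right) \left(4 - 2\right) = 0 \left(-5\right) \left(4 - 2\right) = 0 \cdot 2 = 0$)
$H = 0$
$H - 1652 = 0 - 1652 = -1652$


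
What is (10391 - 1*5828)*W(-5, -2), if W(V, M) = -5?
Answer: -22815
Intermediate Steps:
(10391 - 1*5828)*W(-5, -2) = (10391 - 1*5828)*(-5) = (10391 - 5828)*(-5) = 4563*(-5) = -22815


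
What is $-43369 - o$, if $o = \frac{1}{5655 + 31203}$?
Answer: $- \frac{1598494603}{36858} \approx -43369.0$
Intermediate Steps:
$o = \frac{1}{36858} \approx 2.7131 \cdot 10^{-5}$
$-43369 - o = -43369 - \frac{1}{36858} = - \frac{1598494603}{36858}$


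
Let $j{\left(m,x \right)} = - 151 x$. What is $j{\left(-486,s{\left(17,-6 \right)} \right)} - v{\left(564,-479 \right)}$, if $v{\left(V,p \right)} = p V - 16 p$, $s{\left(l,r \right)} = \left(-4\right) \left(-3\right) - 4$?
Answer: $261284$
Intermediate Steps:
$s{\left(l,r \right)} = 8$ ($s{\left(l,r \right)} = 12 - 4 = 8$)
$v{\left(V,p \right)} = - 16 p + V p$ ($v{\left(V,p \right)} = V p - 16 p = - 16 p + V p$)
$j{\left(-486,s{\left(17,-6 \right)} \right)} - v{\left(564,-479 \right)} = \left(-151\right) 8 - - 479 \left(-16 + 564\right) = -1208 - \left(-479\right) 548 = -1208 - -262492 = -1208 + 262492 = 261284$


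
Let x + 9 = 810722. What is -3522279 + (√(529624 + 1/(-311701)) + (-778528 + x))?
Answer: -3490094 + √51456950877179523/311701 ≈ -3.4894e+6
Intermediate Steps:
x = 810713 (x = -9 + 810722 = 810713)
-3522279 + (√(529624 + 1/(-311701)) + (-778528 + x)) = -3522279 + (√(529624 + 1/(-311701)) + (-778528 + 810713)) = -3522279 + (√(529624 - 1/311701) + 32185) = -3522279 + (√(165084330423/311701) + 32185) = -3522279 + (√51456950877179523/311701 + 32185) = -3522279 + (32185 + √51456950877179523/311701) = -3490094 + √51456950877179523/311701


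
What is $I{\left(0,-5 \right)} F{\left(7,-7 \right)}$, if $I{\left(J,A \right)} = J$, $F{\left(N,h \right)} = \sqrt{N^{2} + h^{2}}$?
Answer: $0$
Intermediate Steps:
$I{\left(0,-5 \right)} F{\left(7,-7 \right)} = 0 \sqrt{7^{2} + \left(-7\right)^{2}} = 0 \sqrt{49 + 49} = 0 \sqrt{98} = 0 \cdot 7 \sqrt{2} = 0$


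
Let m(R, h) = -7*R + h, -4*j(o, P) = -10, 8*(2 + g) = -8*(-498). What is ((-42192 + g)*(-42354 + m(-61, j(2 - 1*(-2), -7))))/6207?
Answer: 1748083952/6207 ≈ 2.8163e+5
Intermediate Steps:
g = 496 (g = -2 + (-8*(-498))/8 = -2 + (⅛)*3984 = -2 + 498 = 496)
j(o, P) = 5/2 (j(o, P) = -¼*(-10) = 5/2)
m(R, h) = h - 7*R
((-42192 + g)*(-42354 + m(-61, j(2 - 1*(-2), -7))))/6207 = ((-42192 + 496)*(-42354 + (5/2 - 7*(-61))))/6207 = -41696*(-42354 + (5/2 + 427))*(1/6207) = -41696*(-42354 + 859/2)*(1/6207) = -41696*(-83849/2)*(1/6207) = 1748083952*(1/6207) = 1748083952/6207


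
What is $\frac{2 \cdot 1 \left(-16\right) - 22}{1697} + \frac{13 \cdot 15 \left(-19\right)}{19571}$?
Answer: $- \frac{7344219}{33211987} \approx -0.22113$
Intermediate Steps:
$\frac{2 \cdot 1 \left(-16\right) - 22}{1697} + \frac{13 \cdot 15 \left(-19\right)}{19571} = \left(2 \left(-16\right) - 22\right) \frac{1}{1697} + 195 \left(-19\right) \frac{1}{19571} = \left(-32 - 22\right) \frac{1}{1697} - \frac{3705}{19571} = \left(-54\right) \frac{1}{1697} - \frac{3705}{19571} = - \frac{54}{1697} - \frac{3705}{19571} = - \frac{7344219}{33211987}$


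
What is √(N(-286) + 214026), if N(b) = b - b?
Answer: √214026 ≈ 462.63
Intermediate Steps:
N(b) = 0
√(N(-286) + 214026) = √(0 + 214026) = √214026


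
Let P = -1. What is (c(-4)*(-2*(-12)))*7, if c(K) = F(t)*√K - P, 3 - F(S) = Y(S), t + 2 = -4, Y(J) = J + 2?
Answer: 168 + 2352*I ≈ 168.0 + 2352.0*I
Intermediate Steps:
Y(J) = 2 + J
t = -6 (t = -2 - 4 = -6)
F(S) = 1 - S (F(S) = 3 - (2 + S) = 3 + (-2 - S) = 1 - S)
c(K) = 1 + 7*√K (c(K) = (1 - 1*(-6))*√K - 1*(-1) = (1 + 6)*√K + 1 = 7*√K + 1 = 1 + 7*√K)
(c(-4)*(-2*(-12)))*7 = ((1 + 7*√(-4))*(-2*(-12)))*7 = ((1 + 7*(2*I))*24)*7 = ((1 + 14*I)*24)*7 = (24 + 336*I)*7 = 168 + 2352*I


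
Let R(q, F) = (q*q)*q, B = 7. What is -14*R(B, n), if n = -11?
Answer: -4802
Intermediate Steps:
R(q, F) = q**3 (R(q, F) = q**2*q = q**3)
-14*R(B, n) = -14*7**3 = -14*343 = -4802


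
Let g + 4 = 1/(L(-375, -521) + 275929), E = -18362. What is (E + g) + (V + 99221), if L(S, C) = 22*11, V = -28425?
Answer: 14479645531/276171 ≈ 52430.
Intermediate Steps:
L(S, C) = 242
g = -1104683/276171 (g = -4 + 1/(242 + 275929) = -4 + 1/276171 = -1104683/276171 ≈ -4.0000)
(E + g) + (V + 99221) = (-18362 - 1104683/276171) + (-28425 + 99221) = -5072156585/276171 + 70796 = 14479645531/276171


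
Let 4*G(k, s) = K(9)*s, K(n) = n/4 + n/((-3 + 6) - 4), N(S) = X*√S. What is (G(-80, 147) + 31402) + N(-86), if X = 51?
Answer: 498463/16 + 51*I*√86 ≈ 31154.0 + 472.95*I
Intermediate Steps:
N(S) = 51*√S
K(n) = -3*n/4 (K(n) = n*(¼) + n/(3 - 4) = n/4 + n/(-1) = n/4 + n*(-1) = n/4 - n = -3*n/4)
G(k, s) = -27*s/16 (G(k, s) = ((-¾*9)*s)/4 = (-27*s/4)/4 = -27*s/16)
(G(-80, 147) + 31402) + N(-86) = (-27/16*147 + 31402) + 51*√(-86) = (-3969/16 + 31402) + 51*(I*√86) = 498463/16 + 51*I*√86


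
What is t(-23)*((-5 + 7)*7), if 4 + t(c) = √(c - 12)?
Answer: -56 + 14*I*√35 ≈ -56.0 + 82.825*I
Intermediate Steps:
t(c) = -4 + √(-12 + c) (t(c) = -4 + √(c - 12) = -4 + √(-12 + c))
t(-23)*((-5 + 7)*7) = (-4 + √(-12 - 23))*((-5 + 7)*7) = (-4 + √(-35))*(2*7) = (-4 + I*√35)*14 = -56 + 14*I*√35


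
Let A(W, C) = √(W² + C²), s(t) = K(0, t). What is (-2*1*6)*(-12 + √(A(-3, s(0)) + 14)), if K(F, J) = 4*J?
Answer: 144 - 12*√17 ≈ 94.523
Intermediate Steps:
s(t) = 4*t
A(W, C) = √(C² + W²)
(-2*1*6)*(-12 + √(A(-3, s(0)) + 14)) = (-2*1*6)*(-12 + √(√((4*0)² + (-3)²) + 14)) = (-2*6)*(-12 + √(√(0² + 9) + 14)) = -12*(-12 + √(√(0 + 9) + 14)) = -12*(-12 + √(√9 + 14)) = -12*(-12 + √(3 + 14)) = -12*(-12 + √17) = 144 - 12*√17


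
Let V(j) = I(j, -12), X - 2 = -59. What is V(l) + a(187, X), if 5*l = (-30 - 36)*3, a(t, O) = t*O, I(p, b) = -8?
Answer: -10667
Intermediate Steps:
X = -57 (X = 2 - 59 = -57)
a(t, O) = O*t
l = -198/5 (l = ((-30 - 36)*3)/5 = (-66*3)/5 = (⅕)*(-198) = -198/5 ≈ -39.600)
V(j) = -8
V(l) + a(187, X) = -8 - 57*187 = -8 - 10659 = -10667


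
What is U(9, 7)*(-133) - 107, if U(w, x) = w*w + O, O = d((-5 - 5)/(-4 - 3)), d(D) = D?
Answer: -11070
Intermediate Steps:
O = 10/7 (O = (-5 - 5)/(-4 - 3) = -10/(-7) = -10*(-⅐) = 10/7 ≈ 1.4286)
U(w, x) = 10/7 + w² (U(w, x) = w*w + 10/7 = w² + 10/7 = 10/7 + w²)
U(9, 7)*(-133) - 107 = (10/7 + 9²)*(-133) - 107 = (10/7 + 81)*(-133) - 107 = (577/7)*(-133) - 107 = -10963 - 107 = -11070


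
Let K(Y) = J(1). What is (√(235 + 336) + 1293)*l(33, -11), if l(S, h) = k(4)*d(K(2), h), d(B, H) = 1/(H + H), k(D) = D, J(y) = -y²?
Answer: -2586/11 - 2*√571/11 ≈ -239.44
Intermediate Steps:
K(Y) = -1 (K(Y) = -1*1² = -1*1 = -1)
d(B, H) = 1/(2*H)
l(S, h) = 2/h (l(S, h) = 4*(1/(2*h)) = 2/h)
(√(235 + 336) + 1293)*l(33, -11) = (√(235 + 336) + 1293)*(2/(-11)) = (√571 + 1293)*(2*(-1/11)) = (1293 + √571)*(-2/11) = -2586/11 - 2*√571/11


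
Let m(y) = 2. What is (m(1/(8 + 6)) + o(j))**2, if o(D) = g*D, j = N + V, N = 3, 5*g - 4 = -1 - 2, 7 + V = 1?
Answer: 49/25 ≈ 1.9600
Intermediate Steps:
V = -6 (V = -7 + 1 = -6)
g = 1/5 (g = 4/5 + (-1 - 2)/5 = 4/5 + (1/5)*(-3) = 4/5 - 3/5 = 1/5 ≈ 0.20000)
j = -3 (j = 3 - 6 = -3)
o(D) = D/5
(m(1/(8 + 6)) + o(j))**2 = (2 + (1/5)*(-3))**2 = (2 - 3/5)**2 = (7/5)**2 = 49/25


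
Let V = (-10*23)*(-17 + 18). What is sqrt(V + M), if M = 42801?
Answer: sqrt(42571) ≈ 206.33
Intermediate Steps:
V = -230 (V = -230*1 = -230)
sqrt(V + M) = sqrt(-230 + 42801) = sqrt(42571)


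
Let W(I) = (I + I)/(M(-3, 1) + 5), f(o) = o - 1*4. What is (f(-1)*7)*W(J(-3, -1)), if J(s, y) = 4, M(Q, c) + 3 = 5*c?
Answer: -40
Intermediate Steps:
M(Q, c) = -3 + 5*c
f(o) = -4 + o (f(o) = o - 4 = -4 + o)
W(I) = 2*I/7 (W(I) = (I + I)/((-3 + 5*1) + 5) = (2*I)/((-3 + 5) + 5) = (2*I)/(2 + 5) = (2*I)/7 = (2*I)*(⅐) = 2*I/7)
(f(-1)*7)*W(J(-3, -1)) = ((-4 - 1)*7)*((2/7)*4) = -5*7*(8/7) = -35*8/7 = -40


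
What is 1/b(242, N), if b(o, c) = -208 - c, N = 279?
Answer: -1/487 ≈ -0.0020534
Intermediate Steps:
1/b(242, N) = 1/(-208 - 1*279) = 1/(-208 - 279) = 1/(-487) = -1/487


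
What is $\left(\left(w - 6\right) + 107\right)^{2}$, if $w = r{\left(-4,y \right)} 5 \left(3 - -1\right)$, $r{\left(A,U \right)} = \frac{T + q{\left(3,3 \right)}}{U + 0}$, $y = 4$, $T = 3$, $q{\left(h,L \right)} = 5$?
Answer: $19881$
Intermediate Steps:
$r{\left(A,U \right)} = \frac{8}{U}$ ($r{\left(A,U \right)} = \frac{3 + 5}{U + 0} = \frac{8}{U}$)
$w = 40$ ($w = \frac{8}{4} \cdot 5 \left(3 - -1\right) = 8 \cdot \frac{1}{4} \cdot 5 \left(3 + 1\right) = 2 \cdot 5 \cdot 4 = 10 \cdot 4 = 40$)
$\left(\left(w - 6\right) + 107\right)^{2} = \left(\left(40 - 6\right) + 107\right)^{2} = \left(34 + 107\right)^{2} = 141^{2} = 19881$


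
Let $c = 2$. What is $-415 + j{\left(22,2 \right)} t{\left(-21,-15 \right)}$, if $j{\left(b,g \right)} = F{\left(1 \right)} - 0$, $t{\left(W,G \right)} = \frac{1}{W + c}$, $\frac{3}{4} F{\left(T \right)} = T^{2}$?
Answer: $- \frac{23659}{57} \approx -415.07$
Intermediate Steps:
$F{\left(T \right)} = \frac{4 T^{2}}{3}$
$t{\left(W,G \right)} = \frac{1}{2 + W}$ ($t{\left(W,G \right)} = \frac{1}{W + 2} = \frac{1}{2 + W}$)
$j{\left(b,g \right)} = \frac{4}{3}$ ($j{\left(b,g \right)} = \frac{4 \cdot 1^{2}}{3} - 0 = \frac{4}{3} \cdot 1 + 0 = \frac{4}{3} + 0 = \frac{4}{3}$)
$-415 + j{\left(22,2 \right)} t{\left(-21,-15 \right)} = -415 + \frac{4}{3 \left(2 - 21\right)} = -415 + \frac{4}{3 \left(-19\right)} = -415 + \frac{4}{3} \left(- \frac{1}{19}\right) = -415 - \frac{4}{57} = - \frac{23659}{57}$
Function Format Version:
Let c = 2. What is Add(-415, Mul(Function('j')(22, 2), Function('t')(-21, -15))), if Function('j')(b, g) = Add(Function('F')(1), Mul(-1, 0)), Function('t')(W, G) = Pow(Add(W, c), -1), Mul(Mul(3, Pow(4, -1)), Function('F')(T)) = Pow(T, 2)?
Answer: Rational(-23659, 57) ≈ -415.07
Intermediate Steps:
Function('F')(T) = Mul(Rational(4, 3), Pow(T, 2))
Function('t')(W, G) = Pow(Add(2, W), -1) (Function('t')(W, G) = Pow(Add(W, 2), -1) = Pow(Add(2, W), -1))
Function('j')(b, g) = Rational(4, 3) (Function('j')(b, g) = Add(Mul(Rational(4, 3), Pow(1, 2)), Mul(-1, 0)) = Add(Mul(Rational(4, 3), 1), 0) = Add(Rational(4, 3), 0) = Rational(4, 3))
Add(-415, Mul(Function('j')(22, 2), Function('t')(-21, -15))) = Add(-415, Mul(Rational(4, 3), Pow(Add(2, -21), -1))) = Add(-415, Mul(Rational(4, 3), Pow(-19, -1))) = Add(-415, Mul(Rational(4, 3), Rational(-1, 19))) = Add(-415, Rational(-4, 57)) = Rational(-23659, 57)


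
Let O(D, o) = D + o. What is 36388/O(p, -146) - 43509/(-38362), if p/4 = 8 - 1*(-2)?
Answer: -695652251/2033186 ≈ -342.15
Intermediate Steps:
p = 40 (p = 4*(8 - 1*(-2)) = 4*(8 + 2) = 4*10 = 40)
36388/O(p, -146) - 43509/(-38362) = 36388/(40 - 146) - 43509/(-38362) = 36388/(-106) - 43509*(-1/38362) = 36388*(-1/106) + 43509/38362 = -18194/53 + 43509/38362 = -695652251/2033186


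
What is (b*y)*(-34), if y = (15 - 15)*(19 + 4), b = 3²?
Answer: 0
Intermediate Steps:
b = 9
y = 0 (y = 0*23 = 0)
(b*y)*(-34) = (9*0)*(-34) = 0*(-34) = 0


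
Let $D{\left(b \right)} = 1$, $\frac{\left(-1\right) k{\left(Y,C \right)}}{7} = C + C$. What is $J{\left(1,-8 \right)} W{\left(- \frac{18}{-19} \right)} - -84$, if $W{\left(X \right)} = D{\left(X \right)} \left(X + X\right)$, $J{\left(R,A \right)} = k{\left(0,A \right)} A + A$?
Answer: $- \frac{30948}{19} \approx -1628.8$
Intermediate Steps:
$k{\left(Y,C \right)} = - 14 C$ ($k{\left(Y,C \right)} = - 7 \left(C + C\right) = - 7 \cdot 2 C = - 14 C$)
$J{\left(R,A \right)} = A - 14 A^{2}$ ($J{\left(R,A \right)} = - 14 A A + A = - 14 A^{2} + A = A - 14 A^{2}$)
$W{\left(X \right)} = 2 X$ ($W{\left(X \right)} = 1 \left(X + X\right) = 1 \cdot 2 X = 2 X$)
$J{\left(1,-8 \right)} W{\left(- \frac{18}{-19} \right)} - -84 = - 8 \left(1 - -112\right) 2 \left(- \frac{18}{-19}\right) - -84 = - 8 \left(1 + 112\right) 2 \left(\left(-18\right) \left(- \frac{1}{19}\right)\right) + \left(-83 + 167\right) = \left(-8\right) 113 \cdot 2 \cdot \frac{18}{19} + 84 = \left(-904\right) \frac{36}{19} + 84 = - \frac{32544}{19} + 84 = - \frac{30948}{19}$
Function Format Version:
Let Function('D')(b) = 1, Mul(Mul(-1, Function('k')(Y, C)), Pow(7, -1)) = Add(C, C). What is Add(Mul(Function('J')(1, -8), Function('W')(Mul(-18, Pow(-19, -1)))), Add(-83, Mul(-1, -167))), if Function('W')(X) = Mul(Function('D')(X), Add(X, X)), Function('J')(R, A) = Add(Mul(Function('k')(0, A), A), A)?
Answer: Rational(-30948, 19) ≈ -1628.8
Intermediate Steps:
Function('k')(Y, C) = Mul(-14, C) (Function('k')(Y, C) = Mul(-7, Add(C, C)) = Mul(-7, Mul(2, C)) = Mul(-14, C))
Function('J')(R, A) = Add(A, Mul(-14, Pow(A, 2))) (Function('J')(R, A) = Add(Mul(Mul(-14, A), A), A) = Add(Mul(-14, Pow(A, 2)), A) = Add(A, Mul(-14, Pow(A, 2))))
Function('W')(X) = Mul(2, X) (Function('W')(X) = Mul(1, Add(X, X)) = Mul(1, Mul(2, X)) = Mul(2, X))
Add(Mul(Function('J')(1, -8), Function('W')(Mul(-18, Pow(-19, -1)))), Add(-83, Mul(-1, -167))) = Add(Mul(Mul(-8, Add(1, Mul(-14, -8))), Mul(2, Mul(-18, Pow(-19, -1)))), Add(-83, Mul(-1, -167))) = Add(Mul(Mul(-8, Add(1, 112)), Mul(2, Mul(-18, Rational(-1, 19)))), Add(-83, 167)) = Add(Mul(Mul(-8, 113), Mul(2, Rational(18, 19))), 84) = Add(Mul(-904, Rational(36, 19)), 84) = Add(Rational(-32544, 19), 84) = Rational(-30948, 19)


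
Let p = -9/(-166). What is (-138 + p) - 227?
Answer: -60581/166 ≈ -364.95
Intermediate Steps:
p = 9/166 (p = -9*(-1/166) = 9/166 ≈ 0.054217)
(-138 + p) - 227 = (-138 + 9/166) - 227 = -22899/166 - 227 = -60581/166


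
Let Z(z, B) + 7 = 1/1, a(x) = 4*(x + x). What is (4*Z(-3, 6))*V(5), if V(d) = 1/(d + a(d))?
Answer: -8/15 ≈ -0.53333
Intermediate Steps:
a(x) = 8*x (a(x) = 4*(2*x) = 8*x)
Z(z, B) = -6 (Z(z, B) = -7 + 1/1 = -7 + 1 = -6)
V(d) = 1/(9*d) (V(d) = 1/(d + 8*d) = 1/(9*d))
(4*Z(-3, 6))*V(5) = (4*(-6))*((⅑)/5) = -8/(3*5) = -24*1/45 = -8/15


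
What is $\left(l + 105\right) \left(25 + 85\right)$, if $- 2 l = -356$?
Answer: $31130$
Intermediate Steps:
$l = 178$ ($l = \left(- \frac{1}{2}\right) \left(-356\right) = 178$)
$\left(l + 105\right) \left(25 + 85\right) = \left(178 + 105\right) \left(25 + 85\right) = 283 \cdot 110 = 31130$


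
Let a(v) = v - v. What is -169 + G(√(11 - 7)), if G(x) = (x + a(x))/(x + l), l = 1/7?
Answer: -2521/15 ≈ -168.07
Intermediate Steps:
l = ⅐ ≈ 0.14286
a(v) = 0
G(x) = x/(⅐ + x) (G(x) = (x + 0)/(x + ⅐) = x/(⅐ + x))
-169 + G(√(11 - 7)) = -169 + 7*√(11 - 7)/(1 + 7*√(11 - 7)) = -169 + 7*√4/(1 + 7*√4) = -169 + 7*2/(1 + 7*2) = -169 + 7*2/(1 + 14) = -169 + 7*2/15 = -169 + 7*2*(1/15) = -169 + 14/15 = -2521/15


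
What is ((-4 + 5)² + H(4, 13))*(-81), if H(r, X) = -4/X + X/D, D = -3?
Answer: 3834/13 ≈ 294.92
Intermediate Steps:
H(r, X) = -4/X - X/3 (H(r, X) = -4/X + X/(-3) = -4/X + X*(-⅓) = -4/X - X/3)
((-4 + 5)² + H(4, 13))*(-81) = ((-4 + 5)² + (-4/13 - ⅓*13))*(-81) = (1² + (-4*1/13 - 13/3))*(-81) = (1 + (-4/13 - 13/3))*(-81) = (1 - 181/39)*(-81) = -142/39*(-81) = 3834/13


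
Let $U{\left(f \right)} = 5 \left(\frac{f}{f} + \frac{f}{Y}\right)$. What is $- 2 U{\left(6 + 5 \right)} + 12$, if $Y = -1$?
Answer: $112$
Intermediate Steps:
$U{\left(f \right)} = 5 - 5 f$ ($U{\left(f \right)} = 5 \left(\frac{f}{f} + \frac{f}{-1}\right) = 5 \left(1 + f \left(-1\right)\right) = 5 \left(1 - f\right) = 5 - 5 f$)
$- 2 U{\left(6 + 5 \right)} + 12 = - 2 \left(5 - 5 \left(6 + 5\right)\right) + 12 = - 2 \left(5 - 55\right) + 12 = \left(-2\right) \left(-50\right) + 12 = 100 + 12 = 112$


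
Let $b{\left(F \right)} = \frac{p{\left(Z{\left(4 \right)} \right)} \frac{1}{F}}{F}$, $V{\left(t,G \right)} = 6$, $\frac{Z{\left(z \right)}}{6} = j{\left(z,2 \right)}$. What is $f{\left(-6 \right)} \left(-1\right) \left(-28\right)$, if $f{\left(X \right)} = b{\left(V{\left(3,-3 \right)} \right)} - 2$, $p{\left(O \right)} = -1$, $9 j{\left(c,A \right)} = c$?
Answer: $- \frac{511}{9} \approx -56.778$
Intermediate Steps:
$j{\left(c,A \right)} = \frac{c}{9}$
$Z{\left(z \right)} = \frac{2 z}{3}$ ($Z{\left(z \right)} = 6 \frac{z}{9} = \frac{2 z}{3}$)
$b{\left(F \right)} = - \frac{1}{F^{2}}$ ($b{\left(F \right)} = \frac{\left(-1\right) \frac{1}{F}}{F} = - \frac{1}{F^{2}}$)
$f{\left(X \right)} = - \frac{73}{36}$ ($f{\left(X \right)} = - \frac{1}{36} - 2 = - \frac{73}{36}$)
$f{\left(-6 \right)} \left(-1\right) \left(-28\right) = \left(- \frac{73}{36}\right) \left(-1\right) \left(-28\right) = \frac{73}{36} \left(-28\right) = - \frac{511}{9}$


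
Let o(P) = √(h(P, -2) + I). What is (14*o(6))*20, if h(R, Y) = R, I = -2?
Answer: 560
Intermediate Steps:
o(P) = √(-2 + P) (o(P) = √(P - 2) = √(-2 + P))
(14*o(6))*20 = (14*√(-2 + 6))*20 = (14*√4)*20 = (14*2)*20 = 28*20 = 560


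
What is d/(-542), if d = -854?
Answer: 427/271 ≈ 1.5756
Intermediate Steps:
d/(-542) = -854/(-542) = -854*(-1/542) = 427/271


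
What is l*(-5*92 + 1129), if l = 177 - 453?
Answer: -184644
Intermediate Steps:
l = -276
l*(-5*92 + 1129) = -276*(-5*92 + 1129) = -276*(-460 + 1129) = -276*669 = -184644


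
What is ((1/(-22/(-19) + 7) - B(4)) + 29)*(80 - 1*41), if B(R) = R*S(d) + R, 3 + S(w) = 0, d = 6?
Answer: 224406/155 ≈ 1447.8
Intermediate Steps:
S(w) = -3 (S(w) = -3 + 0 = -3)
B(R) = -2*R (B(R) = R*(-3) + R = -3*R + R = -2*R)
((1/(-22/(-19) + 7) - B(4)) + 29)*(80 - 1*41) = ((1/(-22/(-19) + 7) - (-2)*4) + 29)*(80 - 1*41) = ((1/(-22*(-1/19) + 7) - 1*(-8)) + 29)*(80 - 41) = ((1/(22/19 + 7) + 8) + 29)*39 = ((1/(155/19) + 8) + 29)*39 = ((19/155 + 8) + 29)*39 = (1259/155 + 29)*39 = (5754/155)*39 = 224406/155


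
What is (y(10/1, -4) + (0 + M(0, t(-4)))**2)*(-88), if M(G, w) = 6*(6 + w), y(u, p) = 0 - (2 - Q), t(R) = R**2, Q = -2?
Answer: -1532960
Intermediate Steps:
y(u, p) = -4 (y(u, p) = 0 - (2 - 1*(-2)) = 0 - (2 + 2) = 0 - 1*4 = 0 - 4 = -4)
M(G, w) = 36 + 6*w
(y(10/1, -4) + (0 + M(0, t(-4)))**2)*(-88) = (-4 + (0 + (36 + 6*(-4)**2))**2)*(-88) = (-4 + (0 + (36 + 6*16))**2)*(-88) = (-4 + (0 + (36 + 96))**2)*(-88) = (-4 + (0 + 132)**2)*(-88) = (-4 + 132**2)*(-88) = (-4 + 17424)*(-88) = 17420*(-88) = -1532960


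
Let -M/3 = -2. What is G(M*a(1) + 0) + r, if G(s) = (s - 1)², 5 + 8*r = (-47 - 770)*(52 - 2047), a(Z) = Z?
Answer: 815055/4 ≈ 2.0376e+5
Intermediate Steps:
M = 6 (M = -3*(-2) = 6)
r = 814955/4 (r = -5/8 + ((-47 - 770)*(52 - 2047))/8 = -5/8 + (-817*(-1995))/8 = -5/8 + (⅛)*1629915 = -5/8 + 1629915/8 = 814955/4 ≈ 2.0374e+5)
G(s) = (-1 + s)²
G(M*a(1) + 0) + r = (-1 + (6*1 + 0))² + 814955/4 = (-1 + (6 + 0))² + 814955/4 = (-1 + 6)² + 814955/4 = 5² + 814955/4 = 25 + 814955/4 = 815055/4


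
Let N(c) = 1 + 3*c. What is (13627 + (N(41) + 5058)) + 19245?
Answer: 38054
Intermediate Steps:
(13627 + (N(41) + 5058)) + 19245 = (13627 + ((1 + 3*41) + 5058)) + 19245 = (13627 + ((1 + 123) + 5058)) + 19245 = (13627 + (124 + 5058)) + 19245 = (13627 + 5182) + 19245 = 18809 + 19245 = 38054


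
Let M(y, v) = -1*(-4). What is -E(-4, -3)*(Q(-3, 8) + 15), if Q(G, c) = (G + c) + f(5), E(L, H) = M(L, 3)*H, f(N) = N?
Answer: 300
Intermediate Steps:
M(y, v) = 4
E(L, H) = 4*H
Q(G, c) = 5 + G + c (Q(G, c) = (G + c) + 5 = 5 + G + c)
-E(-4, -3)*(Q(-3, 8) + 15) = -4*(-3)*((5 - 3 + 8) + 15) = -(-12)*(10 + 15) = -(-12)*25 = -1*(-300) = 300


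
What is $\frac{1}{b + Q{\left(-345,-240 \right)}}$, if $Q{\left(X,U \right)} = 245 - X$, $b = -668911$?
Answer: $- \frac{1}{668321} \approx -1.4963 \cdot 10^{-6}$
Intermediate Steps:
$\frac{1}{b + Q{\left(-345,-240 \right)}} = \frac{1}{-668911 + \left(245 - -345\right)} = \frac{1}{-668911 + \left(245 + 345\right)} = \frac{1}{-668911 + 590} = \frac{1}{-668321} = - \frac{1}{668321}$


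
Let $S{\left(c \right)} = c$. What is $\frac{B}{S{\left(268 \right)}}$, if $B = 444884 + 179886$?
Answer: $\frac{312385}{134} \approx 2331.2$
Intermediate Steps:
$B = 624770$
$\frac{B}{S{\left(268 \right)}} = \frac{624770}{268} = 624770 \cdot \frac{1}{268} = \frac{312385}{134}$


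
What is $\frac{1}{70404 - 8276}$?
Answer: $\frac{1}{62128} \approx 1.6096 \cdot 10^{-5}$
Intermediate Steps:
$\frac{1}{70404 - 8276} = \frac{1}{62128}$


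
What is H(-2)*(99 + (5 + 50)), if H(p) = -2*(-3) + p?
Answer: 616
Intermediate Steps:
H(p) = 6 + p
H(-2)*(99 + (5 + 50)) = (6 - 2)*(99 + (5 + 50)) = 4*(99 + 55) = 4*154 = 616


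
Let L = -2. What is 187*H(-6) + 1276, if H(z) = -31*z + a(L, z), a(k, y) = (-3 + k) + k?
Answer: 34749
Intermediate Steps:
a(k, y) = -3 + 2*k
H(z) = -7 - 31*z (H(z) = -31*z + (-3 + 2*(-2)) = -31*z + (-3 - 4) = -31*z - 7 = -7 - 31*z)
187*H(-6) + 1276 = 187*(-7 - 31*(-6)) + 1276 = 187*(-7 + 186) + 1276 = 187*179 + 1276 = 33473 + 1276 = 34749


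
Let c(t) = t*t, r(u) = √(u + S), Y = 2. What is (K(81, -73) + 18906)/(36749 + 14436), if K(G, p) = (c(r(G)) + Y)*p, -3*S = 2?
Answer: 38687/153555 ≈ 0.25194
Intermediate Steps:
S = -⅔ (S = -⅓*2 = -⅔ ≈ -0.66667)
r(u) = √(-⅔ + u) (r(u) = √(u - ⅔) = √(-⅔ + u))
c(t) = t²
K(G, p) = p*(4/3 + G) (K(G, p) = ((√(-6 + 9*G)/3)² + 2)*p = ((-⅔ + G) + 2)*p = (4/3 + G)*p = p*(4/3 + G))
(K(81, -73) + 18906)/(36749 + 14436) = ((⅓)*(-73)*(4 + 3*81) + 18906)/(36749 + 14436) = ((⅓)*(-73)*(4 + 243) + 18906)/51185 = ((⅓)*(-73)*247 + 18906)*(1/51185) = (-18031/3 + 18906)*(1/51185) = (38687/3)*(1/51185) = 38687/153555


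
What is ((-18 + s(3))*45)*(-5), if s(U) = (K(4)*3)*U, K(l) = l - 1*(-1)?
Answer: -6075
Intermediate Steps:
K(l) = 1 + l (K(l) = l + 1 = 1 + l)
s(U) = 15*U (s(U) = ((1 + 4)*3)*U = (5*3)*U = 15*U)
((-18 + s(3))*45)*(-5) = ((-18 + 15*3)*45)*(-5) = ((-18 + 45)*45)*(-5) = (27*45)*(-5) = 1215*(-5) = -6075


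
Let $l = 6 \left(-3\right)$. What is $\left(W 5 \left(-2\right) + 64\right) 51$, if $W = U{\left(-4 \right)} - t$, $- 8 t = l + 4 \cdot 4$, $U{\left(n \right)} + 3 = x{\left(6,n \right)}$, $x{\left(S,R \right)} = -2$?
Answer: $\frac{11883}{2} \approx 5941.5$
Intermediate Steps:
$U{\left(n \right)} = -5$ ($U{\left(n \right)} = -3 - 2 = -5$)
$l = -18$
$t = \frac{1}{4}$ ($t = - \frac{-18 + 4 \cdot 4}{8} = - \frac{-18 + 16}{8} = \left(- \frac{1}{8}\right) \left(-2\right) = \frac{1}{4} \approx 0.25$)
$W = - \frac{21}{4}$ ($W = -5 - \frac{1}{4} = - \frac{21}{4} \approx -5.25$)
$\left(W 5 \left(-2\right) + 64\right) 51 = \left(\left(- \frac{21}{4}\right) 5 \left(-2\right) + 64\right) 51 = \left(\left(- \frac{105}{4}\right) \left(-2\right) + 64\right) 51 = \left(\frac{105}{2} + 64\right) 51 = \frac{233}{2} \cdot 51 = \frac{11883}{2}$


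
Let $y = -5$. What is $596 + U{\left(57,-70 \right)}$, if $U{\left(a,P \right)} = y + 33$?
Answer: $624$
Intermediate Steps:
$U{\left(a,P \right)} = 28$ ($U{\left(a,P \right)} = -5 + 33 = 28$)
$596 + U{\left(57,-70 \right)} = 596 + 28 = 624$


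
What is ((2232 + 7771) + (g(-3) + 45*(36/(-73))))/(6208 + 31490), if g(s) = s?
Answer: 364190/1375977 ≈ 0.26468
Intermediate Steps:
((2232 + 7771) + (g(-3) + 45*(36/(-73))))/(6208 + 31490) = ((2232 + 7771) + (-3 + 45*(36/(-73))))/(6208 + 31490) = (10003 + (-3 + 45*(36*(-1/73))))/37698 = (10003 + (-3 + 45*(-36/73)))*(1/37698) = (10003 + (-3 - 1620/73))*(1/37698) = (10003 - 1839/73)*(1/37698) = (728380/73)*(1/37698) = 364190/1375977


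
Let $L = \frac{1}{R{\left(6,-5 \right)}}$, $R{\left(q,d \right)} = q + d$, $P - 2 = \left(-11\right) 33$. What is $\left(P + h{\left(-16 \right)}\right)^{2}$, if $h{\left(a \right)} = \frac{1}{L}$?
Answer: $129600$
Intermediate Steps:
$P = -361$ ($P = 2 - 363 = -361$)
$R{\left(q,d \right)} = d + q$
$L = 1$ ($L = \frac{1}{-5 + 6} = 1^{-1} = 1$)
$h{\left(a \right)} = 1$ ($h{\left(a \right)} = 1^{-1} = 1$)
$\left(P + h{\left(-16 \right)}\right)^{2} = \left(-361 + 1\right)^{2} = \left(-360\right)^{2} = 129600$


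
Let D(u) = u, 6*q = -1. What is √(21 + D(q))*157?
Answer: 785*√30/6 ≈ 716.60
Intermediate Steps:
q = -⅙ (q = (⅙)*(-1) = -⅙ ≈ -0.16667)
√(21 + D(q))*157 = √(21 - ⅙)*157 = √(125/6)*157 = (5*√30/6)*157 = 785*√30/6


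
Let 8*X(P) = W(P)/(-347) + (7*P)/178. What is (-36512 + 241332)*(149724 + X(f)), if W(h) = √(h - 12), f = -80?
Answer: 2729308632820/89 - 51205*I*√23/347 ≈ 3.0666e+10 - 707.7*I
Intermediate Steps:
W(h) = √(-12 + h)
X(P) = -√(-12 + P)/2776 + 7*P/1424 (X(P) = (√(-12 + P)/(-347) + (7*P)/178)/8 = (√(-12 + P)*(-1/347) + (7*P)*(1/178))/8 = (-√(-12 + P)/347 + 7*P/178)/8 = -√(-12 + P)/2776 + 7*P/1424)
(-36512 + 241332)*(149724 + X(f)) = (-36512 + 241332)*(149724 + (-√(-12 - 80)/2776 + (7/1424)*(-80))) = 204820*(149724 + (-I*√23/1388 - 35/89)) = 204820*(149724 + (-35/89 - I*√23/1388)) = 204820*(13325401/89 - I*√23/1388) = 2729308632820/89 - 51205*I*√23/347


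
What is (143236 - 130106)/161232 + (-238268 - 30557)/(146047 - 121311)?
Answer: -2688650545/249264672 ≈ -10.786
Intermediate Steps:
(143236 - 130106)/161232 + (-238268 - 30557)/(146047 - 121311) = 13130*(1/161232) - 268825/24736 = 6565/80616 - 268825*1/24736 = 6565/80616 - 268825/24736 = -2688650545/249264672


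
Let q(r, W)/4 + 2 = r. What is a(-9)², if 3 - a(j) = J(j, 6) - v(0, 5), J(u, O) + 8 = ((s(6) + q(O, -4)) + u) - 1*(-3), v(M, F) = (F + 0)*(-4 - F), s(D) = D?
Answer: 2500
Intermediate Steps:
v(M, F) = F*(-4 - F)
q(r, W) = -8 + 4*r
J(u, O) = -7 + u + 4*O (J(u, O) = -8 + (((6 + (-8 + 4*O)) + u) - 1*(-3)) = -8 + (((-2 + 4*O) + u) + 3) = -8 + ((-2 + u + 4*O) + 3) = -8 + (1 + u + 4*O) = -7 + u + 4*O)
a(j) = -59 - j (a(j) = 3 - ((-7 + j + 4*6) - (-1)*5*(4 + 5)) = 3 - ((-7 + j + 24) - (-1)*5*9) = 3 - ((17 + j) - 1*(-45)) = 3 - ((17 + j) + 45) = 3 - (62 + j) = 3 + (-62 - j) = -59 - j)
a(-9)² = (-59 - 1*(-9))² = (-59 + 9)² = (-50)² = 2500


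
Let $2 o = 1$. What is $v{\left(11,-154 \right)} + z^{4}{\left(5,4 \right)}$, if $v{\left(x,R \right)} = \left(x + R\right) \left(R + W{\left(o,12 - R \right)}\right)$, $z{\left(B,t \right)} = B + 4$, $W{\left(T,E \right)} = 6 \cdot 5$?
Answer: $24293$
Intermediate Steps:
$o = \frac{1}{2}$ ($o = \frac{1}{2} \cdot 1 = \frac{1}{2} \approx 0.5$)
$W{\left(T,E \right)} = 30$
$z{\left(B,t \right)} = 4 + B$
$v{\left(x,R \right)} = \left(30 + R\right) \left(R + x\right)$ ($v{\left(x,R \right)} = \left(x + R\right) \left(R + 30\right) = \left(R + x\right) \left(30 + R\right) = \left(30 + R\right) \left(R + x\right)$)
$v{\left(11,-154 \right)} + z^{4}{\left(5,4 \right)} = \left(\left(-154\right)^{2} + 30 \left(-154\right) + 30 \cdot 11 - 1694\right) + \left(4 + 5\right)^{4} = \left(23716 - 4620 + 330 - 1694\right) + 9^{4} = 17732 + 6561 = 24293$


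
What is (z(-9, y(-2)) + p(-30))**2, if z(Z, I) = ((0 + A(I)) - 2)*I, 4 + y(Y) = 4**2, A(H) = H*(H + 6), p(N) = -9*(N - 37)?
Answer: 10055241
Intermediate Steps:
p(N) = 333 - 9*N (p(N) = -9*(-37 + N) = 333 - 9*N)
A(H) = H*(6 + H)
y(Y) = 12 (y(Y) = -4 + 4**2 = -4 + 16 = 12)
z(Z, I) = I*(-2 + I*(6 + I)) (z(Z, I) = ((0 + I*(6 + I)) - 2)*I = (I*(6 + I) - 2)*I = (-2 + I*(6 + I))*I = I*(-2 + I*(6 + I)))
(z(-9, y(-2)) + p(-30))**2 = (12*(-2 + 12*(6 + 12)) + (333 - 9*(-30)))**2 = (12*(-2 + 12*18) + (333 + 270))**2 = (12*(-2 + 216) + 603)**2 = (12*214 + 603)**2 = (2568 + 603)**2 = 3171**2 = 10055241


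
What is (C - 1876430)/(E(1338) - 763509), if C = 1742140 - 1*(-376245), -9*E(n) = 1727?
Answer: -2177595/6873308 ≈ -0.31682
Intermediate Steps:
E(n) = -1727/9 (E(n) = -⅑*1727 = -1727/9)
C = 2118385 (C = 1742140 + 376245 = 2118385)
(C - 1876430)/(E(1338) - 763509) = (2118385 - 1876430)/(-1727/9 - 763509) = 241955/(-6873308/9) = 241955*(-9/6873308) = -2177595/6873308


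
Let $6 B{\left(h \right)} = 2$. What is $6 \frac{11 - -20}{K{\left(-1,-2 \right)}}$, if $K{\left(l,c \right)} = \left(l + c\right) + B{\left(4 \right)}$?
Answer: $- \frac{279}{4} \approx -69.75$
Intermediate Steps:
$B{\left(h \right)} = \frac{1}{3}$ ($B{\left(h \right)} = \frac{1}{6} \cdot 2 = \frac{1}{3}$)
$K{\left(l,c \right)} = \frac{1}{3} + c + l$ ($K{\left(l,c \right)} = \left(l + c\right) + \frac{1}{3} = \left(c + l\right) + \frac{1}{3} = \frac{1}{3} + c + l$)
$6 \frac{11 - -20}{K{\left(-1,-2 \right)}} = 6 \frac{11 - -20}{\frac{1}{3} - 2 - 1} = 6 \frac{11 + 20}{- \frac{8}{3}} = 6 \cdot 31 \left(- \frac{3}{8}\right) = 6 \left(- \frac{93}{8}\right) = - \frac{279}{4}$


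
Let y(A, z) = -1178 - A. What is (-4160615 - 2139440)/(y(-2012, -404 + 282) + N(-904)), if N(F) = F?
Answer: 1260011/14 ≈ 90001.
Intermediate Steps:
(-4160615 - 2139440)/(y(-2012, -404 + 282) + N(-904)) = (-4160615 - 2139440)/((-1178 - 1*(-2012)) - 904) = -6300055/((-1178 + 2012) - 904) = -6300055/(834 - 904) = -6300055/(-70) = -6300055*(-1/70) = 1260011/14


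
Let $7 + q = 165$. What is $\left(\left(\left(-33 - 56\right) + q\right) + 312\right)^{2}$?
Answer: $145161$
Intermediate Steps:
$q = 158$ ($q = -7 + 165 = 158$)
$\left(\left(\left(-33 - 56\right) + q\right) + 312\right)^{2} = \left(\left(\left(-33 - 56\right) + 158\right) + 312\right)^{2} = \left(\left(-89 + 158\right) + 312\right)^{2} = \left(69 + 312\right)^{2} = 381^{2} = 145161$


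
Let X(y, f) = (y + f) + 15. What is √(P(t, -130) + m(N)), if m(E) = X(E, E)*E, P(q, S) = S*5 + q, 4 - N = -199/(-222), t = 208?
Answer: I*√4634929/111 ≈ 19.395*I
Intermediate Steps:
X(y, f) = 15 + f + y (X(y, f) = (f + y) + 15 = 15 + f + y)
N = 689/222 (N = 4 - (-199)/(-222) = 4 - (-199)*(-1)/222 = 4 - 1*199/222 = 4 - 199/222 = 689/222 ≈ 3.1036)
P(q, S) = q + 5*S (P(q, S) = 5*S + q = q + 5*S)
m(E) = E*(15 + 2*E) (m(E) = (15 + E + E)*E = (15 + 2*E)*E = E*(15 + 2*E))
√(P(t, -130) + m(N)) = √((208 + 5*(-130)) + 689*(15 + 2*(689/222))/222) = √((208 - 650) + 689*(15 + 689/111)/222) = √(-442 + (689/222)*(2354/111)) = √(-442 + 810953/12321) = √(-4634929/12321) = I*√4634929/111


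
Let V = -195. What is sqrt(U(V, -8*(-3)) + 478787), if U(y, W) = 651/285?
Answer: sqrt(4321073290)/95 ≈ 691.95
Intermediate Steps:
U(y, W) = 217/95 (U(y, W) = 651*(1/285) = 217/95)
sqrt(U(V, -8*(-3)) + 478787) = sqrt(217/95 + 478787) = sqrt(45484982/95) = sqrt(4321073290)/95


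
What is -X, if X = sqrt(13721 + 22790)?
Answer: -sqrt(36511) ≈ -191.08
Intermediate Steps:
X = sqrt(36511) ≈ 191.08
-X = -sqrt(36511)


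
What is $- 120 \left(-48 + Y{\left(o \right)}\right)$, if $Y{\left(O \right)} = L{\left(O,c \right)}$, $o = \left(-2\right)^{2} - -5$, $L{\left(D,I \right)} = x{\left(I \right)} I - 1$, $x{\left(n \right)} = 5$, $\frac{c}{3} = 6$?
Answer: $-4920$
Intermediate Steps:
$c = 18$ ($c = 3 \cdot 6 = 18$)
$L{\left(D,I \right)} = -1 + 5 I$ ($L{\left(D,I \right)} = 5 I - 1 = -1 + 5 I$)
$o = 9$ ($o = 4 + 5 = 9$)
$Y{\left(O \right)} = 89$ ($Y{\left(O \right)} = -1 + 5 \cdot 18 = -1 + 90 = 89$)
$- 120 \left(-48 + Y{\left(o \right)}\right) = - 120 \left(-48 + 89\right) = \left(-120\right) 41 = -4920$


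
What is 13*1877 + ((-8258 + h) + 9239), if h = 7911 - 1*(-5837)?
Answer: 39130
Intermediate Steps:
h = 13748 (h = 7911 + 5837 = 13748)
13*1877 + ((-8258 + h) + 9239) = 13*1877 + ((-8258 + 13748) + 9239) = 24401 + (5490 + 9239) = 24401 + 14729 = 39130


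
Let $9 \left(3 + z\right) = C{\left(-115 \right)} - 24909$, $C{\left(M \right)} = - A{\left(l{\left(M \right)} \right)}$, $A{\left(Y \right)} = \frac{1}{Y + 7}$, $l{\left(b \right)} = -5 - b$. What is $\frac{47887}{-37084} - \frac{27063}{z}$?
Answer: $\frac{917084374445}{108193052092} \approx 8.4764$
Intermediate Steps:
$A{\left(Y \right)} = \frac{1}{7 + Y}$
$C{\left(M \right)} = - \frac{1}{2 - M}$ ($C{\left(M \right)} = - \frac{1}{7 - \left(5 + M\right)} = - \frac{1}{2 - M}$)
$z = - \frac{2917513}{1053}$ ($z = -3 + \frac{\frac{1}{-2 - 115} - 24909}{9} = -3 + \frac{\frac{1}{-117} - 24909}{9} = -3 + \frac{- \frac{1}{117} - 24909}{9} = -3 + \frac{1}{9} \left(- \frac{2914354}{117}\right) = -3 - \frac{2914354}{1053} = - \frac{2917513}{1053} \approx -2770.7$)
$\frac{47887}{-37084} - \frac{27063}{z} = \frac{47887}{-37084} - \frac{27063}{- \frac{2917513}{1053}} = 47887 \left(- \frac{1}{37084}\right) - - \frac{28497339}{2917513} = - \frac{47887}{37084} + \frac{28497339}{2917513} = \frac{917084374445}{108193052092}$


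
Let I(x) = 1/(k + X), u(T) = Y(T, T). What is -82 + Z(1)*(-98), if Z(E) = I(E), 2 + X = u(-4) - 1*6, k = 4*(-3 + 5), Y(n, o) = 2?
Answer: -131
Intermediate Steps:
k = 8 (k = 4*2 = 8)
u(T) = 2
X = -6 (X = -2 + (2 - 1*6) = -2 + (2 - 6) = -2 - 4 = -6)
I(x) = ½ (I(x) = 1/(8 - 6) = 1/2 = ½)
Z(E) = ½
-82 + Z(1)*(-98) = -82 + (½)*(-98) = -82 - 49 = -131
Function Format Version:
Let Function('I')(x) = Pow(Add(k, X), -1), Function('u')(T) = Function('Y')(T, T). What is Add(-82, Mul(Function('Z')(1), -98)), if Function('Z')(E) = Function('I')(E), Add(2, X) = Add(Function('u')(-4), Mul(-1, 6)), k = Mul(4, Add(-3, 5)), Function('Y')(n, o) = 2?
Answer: -131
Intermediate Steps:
k = 8 (k = Mul(4, 2) = 8)
Function('u')(T) = 2
X = -6 (X = Add(-2, Add(2, Mul(-1, 6))) = Add(-2, Add(2, -6)) = Add(-2, -4) = -6)
Function('I')(x) = Rational(1, 2) (Function('I')(x) = Pow(Add(8, -6), -1) = Pow(2, -1) = Rational(1, 2))
Function('Z')(E) = Rational(1, 2)
Add(-82, Mul(Function('Z')(1), -98)) = Add(-82, Mul(Rational(1, 2), -98)) = Add(-82, -49) = -131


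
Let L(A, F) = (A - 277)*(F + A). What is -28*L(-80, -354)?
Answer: -4338264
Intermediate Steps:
L(A, F) = (-277 + A)*(A + F)
-28*L(-80, -354) = -28*((-80)² - 277*(-80) - 277*(-354) - 80*(-354)) = -28*(6400 + 22160 + 98058 + 28320) = -28*154938 = -4338264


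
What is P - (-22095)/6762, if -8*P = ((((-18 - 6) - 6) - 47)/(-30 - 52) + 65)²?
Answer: -32750487383/60623584 ≈ -540.23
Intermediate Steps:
P = -29235649/53792 (P = -((((-18 - 6) - 6) - 47)/(-30 - 52) + 65)²/8 = -(((-24 - 6) - 47)/(-82) + 65)²/8 = -((-30 - 47)*(-1/82) + 65)²/8 = -(-77*(-1/82) + 65)²/8 = -(77/82 + 65)²/8 = -(5407/82)²/8 = -⅛*29235649/6724 = -29235649/53792 ≈ -543.49)
P - (-22095)/6762 = -29235649/53792 - (-22095)/6762 = -29235649/53792 - 1*(-7365/2254) = -29235649/53792 + 7365/2254 = -32750487383/60623584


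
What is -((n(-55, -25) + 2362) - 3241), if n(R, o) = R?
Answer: 934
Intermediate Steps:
-((n(-55, -25) + 2362) - 3241) = -((-55 + 2362) - 3241) = -(2307 - 3241) = -1*(-934) = 934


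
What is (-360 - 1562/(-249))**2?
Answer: 7757734084/62001 ≈ 1.2512e+5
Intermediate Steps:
(-360 - 1562/(-249))**2 = (-360 - 1562*(-1/249))**2 = (-360 + 1562/249)**2 = (-88078/249)**2 = 7757734084/62001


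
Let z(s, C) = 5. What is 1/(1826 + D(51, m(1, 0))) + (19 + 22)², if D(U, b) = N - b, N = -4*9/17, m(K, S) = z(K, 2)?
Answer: 51978218/30921 ≈ 1681.0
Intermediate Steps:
m(K, S) = 5
N = -36/17 (N = -36*1/17 = -36/17 ≈ -2.1176)
D(U, b) = -36/17 - b
1/(1826 + D(51, m(1, 0))) + (19 + 22)² = 1/(1826 + (-36/17 - 1*5)) + (19 + 22)² = 1/(1826 + (-36/17 - 5)) + 41² = 1/(1826 - 121/17) + 1681 = 1/(30921/17) + 1681 = 17/30921 + 1681 = 51978218/30921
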